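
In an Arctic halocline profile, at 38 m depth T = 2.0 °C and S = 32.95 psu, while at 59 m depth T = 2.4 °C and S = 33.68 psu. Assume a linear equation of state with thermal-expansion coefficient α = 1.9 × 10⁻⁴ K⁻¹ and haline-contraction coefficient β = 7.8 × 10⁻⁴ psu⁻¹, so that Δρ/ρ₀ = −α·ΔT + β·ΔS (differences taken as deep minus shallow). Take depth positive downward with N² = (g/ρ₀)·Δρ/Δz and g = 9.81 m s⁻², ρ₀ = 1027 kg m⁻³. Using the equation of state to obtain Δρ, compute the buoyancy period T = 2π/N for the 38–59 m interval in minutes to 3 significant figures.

ΔT = +0.4 K, ΔS = +0.73 psu (deep − shallow).
Δρ/ρ₀ = −αΔT + βΔS = -7.60 × 10⁻⁵ + 5.694 × 10⁻⁴ = 4.934 × 10⁻⁴, so Δρ ≈ 0.5067 kg m⁻³.
N² = (g/ρ₀)·Δρ/Δz = g·(Δρ/ρ₀)/Δz = 9.81 × 4.934 × 10⁻⁴ / 21 = 2.3049 × 10⁻⁴ s⁻².
N = √(2.3049 × 10⁻⁴) = 0.015182 rad s⁻¹ → T = 2π/N = 413.86 s = 6.8977 min ≈ 6.90 min.

6.90 min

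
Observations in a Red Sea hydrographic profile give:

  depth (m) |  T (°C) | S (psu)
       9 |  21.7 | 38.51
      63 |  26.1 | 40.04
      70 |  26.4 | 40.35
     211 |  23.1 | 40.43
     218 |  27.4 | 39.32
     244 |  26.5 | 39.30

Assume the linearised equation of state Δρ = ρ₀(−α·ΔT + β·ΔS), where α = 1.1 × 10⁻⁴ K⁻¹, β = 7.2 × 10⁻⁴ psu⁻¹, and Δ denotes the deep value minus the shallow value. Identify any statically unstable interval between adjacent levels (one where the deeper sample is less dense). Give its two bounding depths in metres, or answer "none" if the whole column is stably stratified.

Evaluate Δρ/ρ₀ = −αΔT + βΔS across each adjacent pair:
  9–63 m: −αΔT+βΔS = −(1.1 × 10⁻⁴)(+4.4)+(7.2 × 10⁻⁴)(+1.53) = 6.2 × 10⁻⁴ → stable
  63–70 m: −αΔT+βΔS = −(1.1 × 10⁻⁴)(+0.3)+(7.2 × 10⁻⁴)(+0.31) = 1.9 × 10⁻⁴ → stable
  70–211 m: −αΔT+βΔS = −(1.1 × 10⁻⁴)(-3.3)+(7.2 × 10⁻⁴)(+0.08) = 4.2 × 10⁻⁴ → stable
  211–218 m: −αΔT+βΔS = −(1.1 × 10⁻⁴)(+4.3)+(7.2 × 10⁻⁴)(-1.11) = -1.3 × 10⁻³ → UNSTABLE
  218–244 m: −αΔT+βΔS = −(1.1 × 10⁻⁴)(-0.9)+(7.2 × 10⁻⁴)(-0.02) = 8.5 × 10⁻⁵ → stable
The 211–218 m interval has Δρ < 0: lighter water underlies denser water.

211–218 m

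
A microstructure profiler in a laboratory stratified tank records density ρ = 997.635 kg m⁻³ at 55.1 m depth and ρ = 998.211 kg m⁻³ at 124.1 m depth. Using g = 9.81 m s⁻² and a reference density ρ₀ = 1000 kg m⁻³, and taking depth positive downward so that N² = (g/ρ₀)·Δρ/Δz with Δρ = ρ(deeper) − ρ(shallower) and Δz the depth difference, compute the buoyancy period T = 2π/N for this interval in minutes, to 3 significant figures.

Δρ = 998.211 − 997.635 = 0.576 kg m⁻³ over Δz = 124.1 − 55.1 = 69 m.
N² = (9.81/1000) × (0.576/69) = 8.1892 × 10⁻⁵ s⁻².
N = √(8.1892 × 10⁻⁵) = 9.0494 × 10⁻³ rad s⁻¹, so T = 2π/N = 694.32 s = 11.572 min ≈ 11.6 min.

11.6 min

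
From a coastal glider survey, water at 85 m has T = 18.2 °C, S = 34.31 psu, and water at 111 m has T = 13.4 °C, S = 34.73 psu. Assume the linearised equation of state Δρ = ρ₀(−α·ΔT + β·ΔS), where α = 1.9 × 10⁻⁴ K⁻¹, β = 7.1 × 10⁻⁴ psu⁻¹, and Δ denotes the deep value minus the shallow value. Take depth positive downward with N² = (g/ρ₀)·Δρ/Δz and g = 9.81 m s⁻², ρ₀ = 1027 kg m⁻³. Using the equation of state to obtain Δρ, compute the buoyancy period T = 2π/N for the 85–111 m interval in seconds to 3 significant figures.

ΔT = -4.8 K, ΔS = +0.42 psu (deep − shallow).
Δρ/ρ₀ = −αΔT + βΔS = 9.12 × 10⁻⁴ + 2.982 × 10⁻⁴ = 1.2102 × 10⁻³, so Δρ ≈ 1.243 kg m⁻³.
N² = (g/ρ₀)·Δρ/Δz = g·(Δρ/ρ₀)/Δz = 9.81 × 1.2102 × 10⁻³ / 26 = 4.5662 × 10⁻⁴ s⁻².
N = √(4.5662 × 10⁻⁴) = 0.021369 rad s⁻¹ → T = 2π/N = 294.03 s ≈ 294 s.

294 s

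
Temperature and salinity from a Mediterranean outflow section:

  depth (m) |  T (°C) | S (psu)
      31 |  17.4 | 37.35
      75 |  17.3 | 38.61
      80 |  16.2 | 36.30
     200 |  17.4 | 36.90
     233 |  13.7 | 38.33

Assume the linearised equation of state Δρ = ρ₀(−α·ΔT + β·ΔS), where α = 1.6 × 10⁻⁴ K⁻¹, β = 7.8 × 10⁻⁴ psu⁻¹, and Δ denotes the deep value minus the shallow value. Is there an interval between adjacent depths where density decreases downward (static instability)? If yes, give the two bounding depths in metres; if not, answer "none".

75–80 m

Evaluate Δρ/ρ₀ = −αΔT + βΔS across each adjacent pair:
  31–75 m: −αΔT+βΔS = −(1.6 × 10⁻⁴)(-0.1)+(7.8 × 10⁻⁴)(+1.26) = 1.0 × 10⁻³ → stable
  75–80 m: −αΔT+βΔS = −(1.6 × 10⁻⁴)(-1.1)+(7.8 × 10⁻⁴)(-2.31) = -1.6 × 10⁻³ → UNSTABLE
  80–200 m: −αΔT+βΔS = −(1.6 × 10⁻⁴)(+1.2)+(7.8 × 10⁻⁴)(+0.60) = 2.8 × 10⁻⁴ → stable
  200–233 m: −αΔT+βΔS = −(1.6 × 10⁻⁴)(-3.7)+(7.8 × 10⁻⁴)(+1.43) = 1.7 × 10⁻³ → stable
The 75–80 m interval has Δρ < 0: lighter water underlies denser water.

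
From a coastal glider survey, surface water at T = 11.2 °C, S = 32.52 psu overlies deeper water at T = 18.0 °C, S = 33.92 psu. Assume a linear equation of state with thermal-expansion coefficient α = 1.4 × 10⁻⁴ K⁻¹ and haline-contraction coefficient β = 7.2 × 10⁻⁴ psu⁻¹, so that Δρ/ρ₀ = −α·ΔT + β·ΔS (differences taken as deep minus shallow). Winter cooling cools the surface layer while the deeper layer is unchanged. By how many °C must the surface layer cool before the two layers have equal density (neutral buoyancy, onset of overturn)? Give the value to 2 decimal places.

Neutral buoyancy requires Δρ = 0, i.e. −α(T_deep − T_surf′) + β(S_deep − S_surf) = 0.
T_surf′ = T_deep − (β/α)·ΔS = 18.0 − (7.2 × 10⁻⁴/1.4 × 10⁻⁴)·(+1.40) = 10.8000 °C.
Cooling required: 11.2 − (10.8000) = 0.4000 °C.

0.40 °C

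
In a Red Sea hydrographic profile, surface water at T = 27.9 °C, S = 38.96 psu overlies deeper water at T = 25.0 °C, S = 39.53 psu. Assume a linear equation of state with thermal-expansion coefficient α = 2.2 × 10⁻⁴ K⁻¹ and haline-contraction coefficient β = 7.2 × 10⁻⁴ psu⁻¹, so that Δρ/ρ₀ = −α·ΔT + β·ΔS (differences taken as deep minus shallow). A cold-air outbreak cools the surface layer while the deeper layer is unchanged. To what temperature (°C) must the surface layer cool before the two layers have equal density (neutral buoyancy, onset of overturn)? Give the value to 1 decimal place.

23.1 °C

Neutral buoyancy requires Δρ = 0, i.e. −α(T_deep − T_surf′) + β(S_deep − S_surf) = 0.
T_surf′ = T_deep − (β/α)·ΔS = 25.0 − (7.2 × 10⁻⁴/2.2 × 10⁻⁴)·(+0.57) = 23.135 °C.
Cooling required: 27.9 − (23.135) = 4.765 °C.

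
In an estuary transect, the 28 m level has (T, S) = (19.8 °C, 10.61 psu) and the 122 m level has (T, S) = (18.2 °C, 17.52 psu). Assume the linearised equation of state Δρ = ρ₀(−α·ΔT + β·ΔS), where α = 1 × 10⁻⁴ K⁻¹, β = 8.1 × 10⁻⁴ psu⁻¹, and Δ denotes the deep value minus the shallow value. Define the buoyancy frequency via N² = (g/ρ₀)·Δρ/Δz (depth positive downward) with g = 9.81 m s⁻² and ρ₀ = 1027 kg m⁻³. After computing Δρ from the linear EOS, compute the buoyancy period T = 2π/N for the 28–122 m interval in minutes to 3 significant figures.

4.27 min

ΔT = -1.6 K, ΔS = +6.91 psu (deep − shallow).
Δρ/ρ₀ = −αΔT + βΔS = 1.60 × 10⁻⁴ + 5.5971 × 10⁻³ = 5.7571 × 10⁻³, so Δρ ≈ 5.913 kg m⁻³.
N² = (g/ρ₀)·Δρ/Δz = g·(Δρ/ρ₀)/Δz = 9.81 × 5.7571 × 10⁻³ / 94 = 6.0082 × 10⁻⁴ s⁻².
N = √(6.0082 × 10⁻⁴) = 0.024512 rad s⁻¹ → T = 2π/N = 256.33 s = 4.2722 min ≈ 4.27 min.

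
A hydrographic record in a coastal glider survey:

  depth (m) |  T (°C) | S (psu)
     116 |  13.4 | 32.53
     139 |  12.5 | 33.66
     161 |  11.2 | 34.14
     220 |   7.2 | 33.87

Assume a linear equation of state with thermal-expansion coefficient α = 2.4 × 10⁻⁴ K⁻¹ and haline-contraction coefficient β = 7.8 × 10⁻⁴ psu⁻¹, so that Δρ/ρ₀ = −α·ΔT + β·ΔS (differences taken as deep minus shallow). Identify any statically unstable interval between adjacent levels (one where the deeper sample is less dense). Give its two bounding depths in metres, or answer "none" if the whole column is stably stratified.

Evaluate Δρ/ρ₀ = −αΔT + βΔS across each adjacent pair:
  116–139 m: −αΔT+βΔS = −(2.4 × 10⁻⁴)(-0.9)+(7.8 × 10⁻⁴)(+1.13) = 1.1 × 10⁻³ → stable
  139–161 m: −αΔT+βΔS = −(2.4 × 10⁻⁴)(-1.3)+(7.8 × 10⁻⁴)(+0.48) = 6.9 × 10⁻⁴ → stable
  161–220 m: −αΔT+βΔS = −(2.4 × 10⁻⁴)(-4.0)+(7.8 × 10⁻⁴)(-0.27) = 7.5 × 10⁻⁴ → stable
Every interval has Δρ > 0: the column is stably stratified throughout.

none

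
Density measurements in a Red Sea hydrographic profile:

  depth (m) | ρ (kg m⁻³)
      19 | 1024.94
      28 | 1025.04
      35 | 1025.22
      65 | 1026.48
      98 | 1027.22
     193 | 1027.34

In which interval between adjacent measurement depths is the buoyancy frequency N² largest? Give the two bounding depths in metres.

Compute the density gradient over each adjacent pair:
  19–28 m: Δρ/Δz = 0.10/9 = 0.011 kg m⁻⁴
  28–35 m: Δρ/Δz = 0.18/7 = 0.026 kg m⁻⁴
  35–65 m: Δρ/Δz = 1.26/30 = 0.042 kg m⁻⁴
  65–98 m: Δρ/Δz = 0.74/33 = 0.022 kg m⁻⁴
  98–193 m: Δρ/Δz = 0.12/95 = 1.3 × 10⁻³ kg m⁻⁴
The largest gradient is in the 35–65 m interval — the pycnocline.

35–65 m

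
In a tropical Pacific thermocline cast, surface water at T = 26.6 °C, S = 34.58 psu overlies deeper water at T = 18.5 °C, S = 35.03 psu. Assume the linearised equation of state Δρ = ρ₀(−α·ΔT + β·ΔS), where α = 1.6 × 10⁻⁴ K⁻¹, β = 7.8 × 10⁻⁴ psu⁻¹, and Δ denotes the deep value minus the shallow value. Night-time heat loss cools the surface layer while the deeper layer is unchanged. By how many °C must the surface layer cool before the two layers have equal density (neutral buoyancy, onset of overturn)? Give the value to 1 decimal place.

Neutral buoyancy requires Δρ = 0, i.e. −α(T_deep − T_surf′) + β(S_deep − S_surf) = 0.
T_surf′ = T_deep − (β/α)·ΔS = 18.5 − (7.8 × 10⁻⁴/1.6 × 10⁻⁴)·(+0.45) = 16.306 °C.
Cooling required: 26.6 − (16.306) = 10.294 °C.

10.3 °C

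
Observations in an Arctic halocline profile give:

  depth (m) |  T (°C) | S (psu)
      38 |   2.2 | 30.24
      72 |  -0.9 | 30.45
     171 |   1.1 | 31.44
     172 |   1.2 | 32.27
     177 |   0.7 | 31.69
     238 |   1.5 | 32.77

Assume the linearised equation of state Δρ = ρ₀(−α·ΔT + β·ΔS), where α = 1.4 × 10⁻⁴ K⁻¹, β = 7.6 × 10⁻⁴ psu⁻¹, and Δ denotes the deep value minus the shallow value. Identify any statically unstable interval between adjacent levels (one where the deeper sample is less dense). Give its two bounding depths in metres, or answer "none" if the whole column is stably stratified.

Evaluate Δρ/ρ₀ = −αΔT + βΔS across each adjacent pair:
  38–72 m: −αΔT+βΔS = −(1.4 × 10⁻⁴)(-3.1)+(7.6 × 10⁻⁴)(+0.21) = 5.9 × 10⁻⁴ → stable
  72–171 m: −αΔT+βΔS = −(1.4 × 10⁻⁴)(+2.0)+(7.6 × 10⁻⁴)(+0.99) = 4.7 × 10⁻⁴ → stable
  171–172 m: −αΔT+βΔS = −(1.4 × 10⁻⁴)(+0.1)+(7.6 × 10⁻⁴)(+0.83) = 6.2 × 10⁻⁴ → stable
  172–177 m: −αΔT+βΔS = −(1.4 × 10⁻⁴)(-0.5)+(7.6 × 10⁻⁴)(-0.58) = -3.7 × 10⁻⁴ → UNSTABLE
  177–238 m: −αΔT+βΔS = −(1.4 × 10⁻⁴)(+0.8)+(7.6 × 10⁻⁴)(+1.08) = 7.1 × 10⁻⁴ → stable
The 172–177 m interval has Δρ < 0: lighter water underlies denser water.

172–177 m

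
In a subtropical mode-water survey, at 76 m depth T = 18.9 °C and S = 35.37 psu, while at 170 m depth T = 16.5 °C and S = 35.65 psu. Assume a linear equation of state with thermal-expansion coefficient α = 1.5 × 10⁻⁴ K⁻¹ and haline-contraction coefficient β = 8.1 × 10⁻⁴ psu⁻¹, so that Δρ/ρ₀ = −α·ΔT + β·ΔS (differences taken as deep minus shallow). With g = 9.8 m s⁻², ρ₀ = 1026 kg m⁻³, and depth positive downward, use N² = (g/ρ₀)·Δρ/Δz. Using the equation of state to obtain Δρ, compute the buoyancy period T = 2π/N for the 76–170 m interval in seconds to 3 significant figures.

ΔT = -2.4 K, ΔS = +0.28 psu (deep − shallow).
Δρ/ρ₀ = −αΔT + βΔS = 3.60 × 10⁻⁴ + 2.268 × 10⁻⁴ = 5.868 × 10⁻⁴, so Δρ ≈ 0.6021 kg m⁻³.
N² = (g/ρ₀)·Δρ/Δz = g·(Δρ/ρ₀)/Δz = 9.8 × 5.868 × 10⁻⁴ / 94 = 6.1177 × 10⁻⁵ s⁻².
N = √(6.1177 × 10⁻⁵) = 7.8216 × 10⁻³ rad s⁻¹ → T = 2π/N = 803.31 s ≈ 803 s.

803 s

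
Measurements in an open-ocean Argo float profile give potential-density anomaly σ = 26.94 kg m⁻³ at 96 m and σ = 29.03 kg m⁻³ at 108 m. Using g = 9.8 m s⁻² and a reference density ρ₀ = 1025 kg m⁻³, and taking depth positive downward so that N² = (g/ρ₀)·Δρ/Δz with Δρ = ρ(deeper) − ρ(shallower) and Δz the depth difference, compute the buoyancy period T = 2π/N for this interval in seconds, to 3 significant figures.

Δρ = 1029.03 − 1026.94 = 2.09 kg m⁻³ over Δz = 108 − 96 = 12 m.
N² = (9.8/1025) × (2.09/12) = 1.6652 × 10⁻³ s⁻².
N = √(1.6652 × 10⁻³) = 0.040807 rad s⁻¹, so T = 2π/N = 153.97 s ≈ 154 s.
A positive N² confirms static stability across the interval.

154 s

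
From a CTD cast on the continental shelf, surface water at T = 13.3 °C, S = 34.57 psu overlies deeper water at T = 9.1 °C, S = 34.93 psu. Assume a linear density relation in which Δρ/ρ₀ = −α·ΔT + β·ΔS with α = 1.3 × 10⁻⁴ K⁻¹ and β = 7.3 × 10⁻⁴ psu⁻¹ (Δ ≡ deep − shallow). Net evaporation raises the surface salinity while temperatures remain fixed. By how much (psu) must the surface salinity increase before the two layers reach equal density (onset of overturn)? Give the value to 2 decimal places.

Neutral buoyancy requires −α(T_deep − T_surf) + β(S_deep − S_surf′) = 0.
S_surf′ = S_deep − (α/β)·ΔT = 34.93 − (1.3 × 10⁻⁴/7.3 × 10⁻⁴)·(-4.2) = 35.6779 psu.
Increase required: 35.6779 − 34.57 = 1.1079 psu.

1.11 psu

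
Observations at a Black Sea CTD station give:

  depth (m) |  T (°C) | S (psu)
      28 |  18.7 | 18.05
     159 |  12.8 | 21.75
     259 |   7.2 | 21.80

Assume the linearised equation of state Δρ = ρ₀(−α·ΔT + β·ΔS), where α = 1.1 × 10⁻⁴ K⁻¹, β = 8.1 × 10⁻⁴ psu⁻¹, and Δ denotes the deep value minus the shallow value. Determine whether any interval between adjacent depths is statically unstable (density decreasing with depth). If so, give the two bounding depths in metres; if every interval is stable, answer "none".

none

Evaluate Δρ/ρ₀ = −αΔT + βΔS across each adjacent pair:
  28–159 m: −αΔT+βΔS = −(1.1 × 10⁻⁴)(-5.9)+(8.1 × 10⁻⁴)(+3.70) = 3.6 × 10⁻³ → stable
  159–259 m: −αΔT+βΔS = −(1.1 × 10⁻⁴)(-5.6)+(8.1 × 10⁻⁴)(+0.05) = 6.6 × 10⁻⁴ → stable
Every interval has Δρ > 0: the column is stably stratified throughout.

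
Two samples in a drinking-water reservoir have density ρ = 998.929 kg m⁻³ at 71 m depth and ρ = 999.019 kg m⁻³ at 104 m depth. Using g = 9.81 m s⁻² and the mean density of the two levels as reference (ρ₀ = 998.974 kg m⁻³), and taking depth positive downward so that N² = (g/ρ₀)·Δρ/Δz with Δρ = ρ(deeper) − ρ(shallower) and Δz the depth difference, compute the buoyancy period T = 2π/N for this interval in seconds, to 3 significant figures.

Δρ = 999.019 − 998.929 = 0.090 kg m⁻³ over Δz = 104 − 71 = 33 m.
N² = (9.81/998.974) × (0.090/33) = 2.6782 × 10⁻⁵ s⁻².
N = √(2.6782 × 10⁻⁵) = 5.1751 × 10⁻³ rad s⁻¹, so T = 2π/N = 1.2141 × 10³ s ≈ 1.21 × 10³ s.
A positive N² confirms static stability across the interval.

1.21 × 10³ s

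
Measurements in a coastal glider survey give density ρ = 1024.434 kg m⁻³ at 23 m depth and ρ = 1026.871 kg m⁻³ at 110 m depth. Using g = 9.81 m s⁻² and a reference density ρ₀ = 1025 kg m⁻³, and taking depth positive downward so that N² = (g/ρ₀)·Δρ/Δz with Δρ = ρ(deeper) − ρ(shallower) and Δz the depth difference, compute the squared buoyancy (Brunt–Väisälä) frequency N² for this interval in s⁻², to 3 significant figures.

2.68 × 10⁻⁴ s⁻²

Δρ = 1026.871 − 1024.434 = 2.437 kg m⁻³ over Δz = 110 − 23 = 87 m.
N² = (9.81/1025) × (2.437/87) = 2.6809 × 10⁻⁴ s⁻² ≈ 2.68 × 10⁻⁴ s⁻².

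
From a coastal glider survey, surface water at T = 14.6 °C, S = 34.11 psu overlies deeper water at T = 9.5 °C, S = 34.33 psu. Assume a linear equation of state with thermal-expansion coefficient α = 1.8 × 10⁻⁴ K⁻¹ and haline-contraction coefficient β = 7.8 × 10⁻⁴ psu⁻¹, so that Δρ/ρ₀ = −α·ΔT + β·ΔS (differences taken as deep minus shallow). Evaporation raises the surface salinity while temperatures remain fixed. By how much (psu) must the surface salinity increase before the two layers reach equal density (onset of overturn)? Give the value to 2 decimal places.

Neutral buoyancy requires −α(T_deep − T_surf) + β(S_deep − S_surf′) = 0.
S_surf′ = S_deep − (α/β)·ΔT = 34.33 − (1.8 × 10⁻⁴/7.8 × 10⁻⁴)·(-5.1) = 35.5069 psu.
Increase required: 35.5069 − 34.11 = 1.3969 psu.

1.40 psu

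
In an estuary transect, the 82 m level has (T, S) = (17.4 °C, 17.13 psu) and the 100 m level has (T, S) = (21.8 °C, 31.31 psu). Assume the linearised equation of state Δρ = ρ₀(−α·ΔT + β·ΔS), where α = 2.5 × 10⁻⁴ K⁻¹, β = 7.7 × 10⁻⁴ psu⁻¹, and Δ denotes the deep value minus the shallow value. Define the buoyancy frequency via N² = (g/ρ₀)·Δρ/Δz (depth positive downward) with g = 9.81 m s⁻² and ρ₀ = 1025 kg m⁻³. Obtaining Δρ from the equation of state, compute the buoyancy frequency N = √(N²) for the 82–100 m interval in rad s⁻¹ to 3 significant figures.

0.0732 rad s⁻¹

ΔT = +4.4 K, ΔS = +14.18 psu (deep − shallow).
Δρ/ρ₀ = −αΔT + βΔS = -1.10 × 10⁻³ + 0.0109186 = 9.8186 × 10⁻³, so Δρ ≈ 10.06 kg m⁻³.
N² = (g/ρ₀)·Δρ/Δz = g·(Δρ/ρ₀)/Δz = 9.81 × 9.8186 × 10⁻³ / 18 = 5.3511 × 10⁻³ s⁻².
N = √(5.3511 × 10⁻³) = 0.073151 rad s⁻¹ ≈ 0.0732 rad s⁻¹.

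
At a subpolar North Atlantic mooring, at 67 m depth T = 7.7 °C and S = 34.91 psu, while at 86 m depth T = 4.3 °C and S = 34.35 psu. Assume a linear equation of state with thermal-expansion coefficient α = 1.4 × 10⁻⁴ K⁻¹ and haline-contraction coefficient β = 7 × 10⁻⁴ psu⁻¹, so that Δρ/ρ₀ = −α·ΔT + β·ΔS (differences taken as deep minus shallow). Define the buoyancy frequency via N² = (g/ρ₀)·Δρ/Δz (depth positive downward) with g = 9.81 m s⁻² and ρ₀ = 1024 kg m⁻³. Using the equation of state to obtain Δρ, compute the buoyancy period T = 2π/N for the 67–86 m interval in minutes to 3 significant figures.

15.9 min

ΔT = -3.4 K, ΔS = -0.56 psu (deep − shallow).
Δρ/ρ₀ = −αΔT + βΔS = 4.76 × 10⁻⁴ − 3.92 × 10⁻⁴ = 8.40 × 10⁻⁵, so Δρ ≈ 0.08602 kg m⁻³.
N² = (g/ρ₀)·Δρ/Δz = g·(Δρ/ρ₀)/Δz = 9.81 × 8.40 × 10⁻⁵ / 19 = 4.3371 × 10⁻⁵ s⁻².
N = √(4.3371 × 10⁻⁵) = 6.5857 × 10⁻³ rad s⁻¹ → T = 2π/N = 954.06 s = 15.901 min ≈ 15.9 min.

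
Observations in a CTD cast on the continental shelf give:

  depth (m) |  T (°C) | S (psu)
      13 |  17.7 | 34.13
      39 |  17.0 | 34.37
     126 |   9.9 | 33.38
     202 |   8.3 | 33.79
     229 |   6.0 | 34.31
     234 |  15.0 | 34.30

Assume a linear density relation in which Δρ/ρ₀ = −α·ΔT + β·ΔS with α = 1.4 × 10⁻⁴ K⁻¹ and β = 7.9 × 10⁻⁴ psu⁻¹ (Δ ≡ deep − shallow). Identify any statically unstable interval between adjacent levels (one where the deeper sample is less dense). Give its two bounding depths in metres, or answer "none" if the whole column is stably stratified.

Evaluate Δρ/ρ₀ = −αΔT + βΔS across each adjacent pair:
  13–39 m: −αΔT+βΔS = −(1.4 × 10⁻⁴)(-0.7)+(7.9 × 10⁻⁴)(+0.24) = 2.9 × 10⁻⁴ → stable
  39–126 m: −αΔT+βΔS = −(1.4 × 10⁻⁴)(-7.1)+(7.9 × 10⁻⁴)(-0.99) = 2.1 × 10⁻⁴ → stable
  126–202 m: −αΔT+βΔS = −(1.4 × 10⁻⁴)(-1.6)+(7.9 × 10⁻⁴)(+0.41) = 5.5 × 10⁻⁴ → stable
  202–229 m: −αΔT+βΔS = −(1.4 × 10⁻⁴)(-2.3)+(7.9 × 10⁻⁴)(+0.52) = 7.3 × 10⁻⁴ → stable
  229–234 m: −αΔT+βΔS = −(1.4 × 10⁻⁴)(+9.0)+(7.9 × 10⁻⁴)(-0.01) = -1.3 × 10⁻³ → UNSTABLE
The 229–234 m interval has Δρ < 0: lighter water underlies denser water.

229–234 m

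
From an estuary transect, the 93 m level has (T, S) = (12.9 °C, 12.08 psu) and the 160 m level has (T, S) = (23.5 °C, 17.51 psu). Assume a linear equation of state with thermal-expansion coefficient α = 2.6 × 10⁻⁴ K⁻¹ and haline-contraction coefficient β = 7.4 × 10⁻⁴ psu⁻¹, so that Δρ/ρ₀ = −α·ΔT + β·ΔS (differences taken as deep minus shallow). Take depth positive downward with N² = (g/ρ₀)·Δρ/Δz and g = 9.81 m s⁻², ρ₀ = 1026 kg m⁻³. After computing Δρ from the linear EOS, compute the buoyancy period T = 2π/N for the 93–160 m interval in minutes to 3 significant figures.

7.70 min

ΔT = +10.6 K, ΔS = +5.43 psu (deep − shallow).
Δρ/ρ₀ = −αΔT + βΔS = -2.756 × 10⁻³ + 4.0182 × 10⁻³ = 1.2622 × 10⁻³, so Δρ ≈ 1.295 kg m⁻³.
N² = (g/ρ₀)·Δρ/Δz = g·(Δρ/ρ₀)/Δz = 9.81 × 1.2622 × 10⁻³ / 67 = 1.8481 × 10⁻⁴ s⁻².
N = √(1.8481 × 10⁻⁴) = 0.013594 rad s⁻¹ → T = 2π/N = 462.20 s = 7.7033 min ≈ 7.70 min.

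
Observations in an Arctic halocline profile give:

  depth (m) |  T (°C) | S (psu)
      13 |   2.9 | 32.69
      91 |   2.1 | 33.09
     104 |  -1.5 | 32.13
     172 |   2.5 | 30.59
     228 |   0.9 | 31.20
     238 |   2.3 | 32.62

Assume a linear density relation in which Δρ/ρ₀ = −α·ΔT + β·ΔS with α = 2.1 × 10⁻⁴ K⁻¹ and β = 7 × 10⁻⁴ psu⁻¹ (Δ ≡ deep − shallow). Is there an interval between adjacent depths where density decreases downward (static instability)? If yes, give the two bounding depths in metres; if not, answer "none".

Evaluate Δρ/ρ₀ = −αΔT + βΔS across each adjacent pair:
  13–91 m: −αΔT+βΔS = −(2.1 × 10⁻⁴)(-0.8)+(7 × 10⁻⁴)(+0.40) = 4.5 × 10⁻⁴ → stable
  91–104 m: −αΔT+βΔS = −(2.1 × 10⁻⁴)(-3.6)+(7 × 10⁻⁴)(-0.96) = 8.4 × 10⁻⁵ → stable
  104–172 m: −αΔT+βΔS = −(2.1 × 10⁻⁴)(+4.0)+(7 × 10⁻⁴)(-1.54) = -1.9 × 10⁻³ → UNSTABLE
  172–228 m: −αΔT+βΔS = −(2.1 × 10⁻⁴)(-1.6)+(7 × 10⁻⁴)(+0.61) = 7.6 × 10⁻⁴ → stable
  228–238 m: −αΔT+βΔS = −(2.1 × 10⁻⁴)(+1.4)+(7 × 10⁻⁴)(+1.42) = 7.0 × 10⁻⁴ → stable
The 104–172 m interval has Δρ < 0: lighter water underlies denser water.

104–172 m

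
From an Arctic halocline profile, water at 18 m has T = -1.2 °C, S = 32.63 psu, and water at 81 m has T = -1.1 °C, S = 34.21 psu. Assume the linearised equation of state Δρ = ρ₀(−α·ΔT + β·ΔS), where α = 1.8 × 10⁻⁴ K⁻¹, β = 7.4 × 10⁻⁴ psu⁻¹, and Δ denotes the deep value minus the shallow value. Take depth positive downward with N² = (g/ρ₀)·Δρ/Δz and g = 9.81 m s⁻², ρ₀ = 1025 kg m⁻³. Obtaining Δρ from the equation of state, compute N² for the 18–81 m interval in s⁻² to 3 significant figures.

ΔT = +0.1 K, ΔS = +1.58 psu (deep − shallow).
Δρ/ρ₀ = −αΔT + βΔS = -1.80 × 10⁻⁵ + 1.1692 × 10⁻³ = 1.1512 × 10⁻³, so Δρ ≈ 1.180 kg m⁻³.
N² = (g/ρ₀)·Δρ/Δz = g·(Δρ/ρ₀)/Δz = 9.81 × 1.1512 × 10⁻³ / 63 = 1.7926 × 10⁻⁴ s⁻² ≈ 1.79 × 10⁻⁴ s⁻².

1.79 × 10⁻⁴ s⁻²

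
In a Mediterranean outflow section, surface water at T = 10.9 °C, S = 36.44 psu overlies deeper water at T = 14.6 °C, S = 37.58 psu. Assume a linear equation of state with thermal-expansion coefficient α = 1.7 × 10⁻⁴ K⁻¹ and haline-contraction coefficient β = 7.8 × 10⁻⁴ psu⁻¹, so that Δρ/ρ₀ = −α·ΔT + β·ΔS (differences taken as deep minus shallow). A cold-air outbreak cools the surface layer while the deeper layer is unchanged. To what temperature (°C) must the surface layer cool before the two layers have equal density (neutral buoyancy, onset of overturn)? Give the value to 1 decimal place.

9.4 °C

Neutral buoyancy requires Δρ = 0, i.e. −α(T_deep − T_surf′) + β(S_deep − S_surf) = 0.
T_surf′ = T_deep − (β/α)·ΔS = 14.6 − (7.8 × 10⁻⁴/1.7 × 10⁻⁴)·(+1.14) = 9.369 °C.
Cooling required: 10.9 − (9.369) = 1.531 °C.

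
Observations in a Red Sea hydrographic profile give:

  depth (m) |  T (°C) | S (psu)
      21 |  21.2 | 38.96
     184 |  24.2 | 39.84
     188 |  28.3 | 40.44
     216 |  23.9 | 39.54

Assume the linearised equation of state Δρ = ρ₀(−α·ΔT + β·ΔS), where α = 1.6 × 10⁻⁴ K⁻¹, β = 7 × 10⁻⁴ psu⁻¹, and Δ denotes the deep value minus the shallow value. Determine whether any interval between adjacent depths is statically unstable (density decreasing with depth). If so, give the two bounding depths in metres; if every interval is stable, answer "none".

184–188 m

Evaluate Δρ/ρ₀ = −αΔT + βΔS across each adjacent pair:
  21–184 m: −αΔT+βΔS = −(1.6 × 10⁻⁴)(+3.0)+(7 × 10⁻⁴)(+0.88) = 1.4 × 10⁻⁴ → stable
  184–188 m: −αΔT+βΔS = −(1.6 × 10⁻⁴)(+4.1)+(7 × 10⁻⁴)(+0.60) = -2.4 × 10⁻⁴ → UNSTABLE
  188–216 m: −αΔT+βΔS = −(1.6 × 10⁻⁴)(-4.4)+(7 × 10⁻⁴)(-0.90) = 7.4 × 10⁻⁵ → stable
The 184–188 m interval has Δρ < 0: lighter water underlies denser water.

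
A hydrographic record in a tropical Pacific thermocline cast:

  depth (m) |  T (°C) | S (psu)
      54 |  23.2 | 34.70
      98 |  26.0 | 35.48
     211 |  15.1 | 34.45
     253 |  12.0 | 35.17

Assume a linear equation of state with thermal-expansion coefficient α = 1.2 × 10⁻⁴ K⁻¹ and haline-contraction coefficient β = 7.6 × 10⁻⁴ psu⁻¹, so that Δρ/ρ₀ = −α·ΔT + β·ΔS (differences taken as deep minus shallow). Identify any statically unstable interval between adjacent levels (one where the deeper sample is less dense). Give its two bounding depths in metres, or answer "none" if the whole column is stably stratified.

Evaluate Δρ/ρ₀ = −αΔT + βΔS across each adjacent pair:
  54–98 m: −αΔT+βΔS = −(1.2 × 10⁻⁴)(+2.8)+(7.6 × 10⁻⁴)(+0.78) = 2.6 × 10⁻⁴ → stable
  98–211 m: −αΔT+βΔS = −(1.2 × 10⁻⁴)(-10.9)+(7.6 × 10⁻⁴)(-1.03) = 5.3 × 10⁻⁴ → stable
  211–253 m: −αΔT+βΔS = −(1.2 × 10⁻⁴)(-3.1)+(7.6 × 10⁻⁴)(+0.72) = 9.2 × 10⁻⁴ → stable
Every interval has Δρ > 0: the column is stably stratified throughout.

none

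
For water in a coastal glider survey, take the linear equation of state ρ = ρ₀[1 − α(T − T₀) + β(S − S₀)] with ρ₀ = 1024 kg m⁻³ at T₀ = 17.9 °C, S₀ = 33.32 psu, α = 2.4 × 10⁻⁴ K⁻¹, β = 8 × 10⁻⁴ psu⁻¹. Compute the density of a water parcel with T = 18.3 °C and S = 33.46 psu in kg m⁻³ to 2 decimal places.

T − T₀ = +0.4 K, S − S₀ = +0.14 psu.
Bracket = 1 − α·(+0.4) + β·(+0.14) = 1 + (1.60 × 10⁻⁵) = 1.0000160.
ρ = 1024 × 1.0000160 = 1024.02 kg m⁻³.

1024.02 kg m⁻³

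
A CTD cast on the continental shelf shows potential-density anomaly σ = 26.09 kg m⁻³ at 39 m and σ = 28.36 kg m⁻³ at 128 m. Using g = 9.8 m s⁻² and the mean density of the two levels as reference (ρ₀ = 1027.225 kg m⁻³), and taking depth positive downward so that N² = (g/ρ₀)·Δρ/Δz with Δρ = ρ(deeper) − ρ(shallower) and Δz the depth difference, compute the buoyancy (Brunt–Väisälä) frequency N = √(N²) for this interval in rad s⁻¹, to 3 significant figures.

0.0156 rad s⁻¹

Δρ = 1028.36 − 1026.09 = 2.27 kg m⁻³ over Δz = 128 − 39 = 89 m.
N² = (9.8/1027.225) × (2.27/89) = 2.4333 × 10⁻⁴ s⁻².
N = √(2.4333 × 10⁻⁴) = 0.015599 rad s⁻¹ ≈ 0.0156 rad s⁻¹.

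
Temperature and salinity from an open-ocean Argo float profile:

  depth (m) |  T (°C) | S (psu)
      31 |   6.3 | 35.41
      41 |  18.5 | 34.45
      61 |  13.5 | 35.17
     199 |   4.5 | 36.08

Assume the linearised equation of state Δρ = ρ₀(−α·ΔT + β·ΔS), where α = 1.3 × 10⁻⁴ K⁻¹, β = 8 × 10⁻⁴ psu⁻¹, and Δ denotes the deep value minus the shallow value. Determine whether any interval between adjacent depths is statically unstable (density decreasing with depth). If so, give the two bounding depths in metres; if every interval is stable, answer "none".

Evaluate Δρ/ρ₀ = −αΔT + βΔS across each adjacent pair:
  31–41 m: −αΔT+βΔS = −(1.3 × 10⁻⁴)(+12.2)+(8 × 10⁻⁴)(-0.96) = -2.4 × 10⁻³ → UNSTABLE
  41–61 m: −αΔT+βΔS = −(1.3 × 10⁻⁴)(-5.0)+(8 × 10⁻⁴)(+0.72) = 1.2 × 10⁻³ → stable
  61–199 m: −αΔT+βΔS = −(1.3 × 10⁻⁴)(-9.0)+(8 × 10⁻⁴)(+0.91) = 1.9 × 10⁻³ → stable
The 31–41 m interval has Δρ < 0: lighter water underlies denser water.

31–41 m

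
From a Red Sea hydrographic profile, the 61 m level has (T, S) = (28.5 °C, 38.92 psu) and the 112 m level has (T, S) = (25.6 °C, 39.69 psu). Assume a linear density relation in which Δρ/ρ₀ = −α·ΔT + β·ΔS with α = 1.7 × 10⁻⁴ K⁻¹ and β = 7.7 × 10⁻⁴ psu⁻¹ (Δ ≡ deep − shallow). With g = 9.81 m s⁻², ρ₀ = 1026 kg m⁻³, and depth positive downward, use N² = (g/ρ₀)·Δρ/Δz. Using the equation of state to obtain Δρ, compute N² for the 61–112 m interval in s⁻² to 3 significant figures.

2.09 × 10⁻⁴ s⁻²

ΔT = -2.9 K, ΔS = +0.77 psu (deep − shallow).
Δρ/ρ₀ = −αΔT + βΔS = 4.93 × 10⁻⁴ + 5.929 × 10⁻⁴ = 1.0859 × 10⁻³, so Δρ ≈ 1.114 kg m⁻³.
N² = (g/ρ₀)·Δρ/Δz = g·(Δρ/ρ₀)/Δz = 9.81 × 1.0859 × 10⁻³ / 51 = 2.0888 × 10⁻⁴ s⁻² ≈ 2.09 × 10⁻⁴ s⁻².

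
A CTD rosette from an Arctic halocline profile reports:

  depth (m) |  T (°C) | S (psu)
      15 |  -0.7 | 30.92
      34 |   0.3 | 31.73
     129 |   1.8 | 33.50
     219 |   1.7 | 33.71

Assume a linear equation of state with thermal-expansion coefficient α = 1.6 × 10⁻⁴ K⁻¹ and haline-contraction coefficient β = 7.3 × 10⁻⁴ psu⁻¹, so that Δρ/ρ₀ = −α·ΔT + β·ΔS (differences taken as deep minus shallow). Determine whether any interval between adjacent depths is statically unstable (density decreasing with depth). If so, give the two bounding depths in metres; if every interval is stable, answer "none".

none

Evaluate Δρ/ρ₀ = −αΔT + βΔS across each adjacent pair:
  15–34 m: −αΔT+βΔS = −(1.6 × 10⁻⁴)(+1.0)+(7.3 × 10⁻⁴)(+0.81) = 4.3 × 10⁻⁴ → stable
  34–129 m: −αΔT+βΔS = −(1.6 × 10⁻⁴)(+1.5)+(7.3 × 10⁻⁴)(+1.77) = 1.1 × 10⁻³ → stable
  129–219 m: −αΔT+βΔS = −(1.6 × 10⁻⁴)(-0.1)+(7.3 × 10⁻⁴)(+0.21) = 1.7 × 10⁻⁴ → stable
Every interval has Δρ > 0: the column is stably stratified throughout.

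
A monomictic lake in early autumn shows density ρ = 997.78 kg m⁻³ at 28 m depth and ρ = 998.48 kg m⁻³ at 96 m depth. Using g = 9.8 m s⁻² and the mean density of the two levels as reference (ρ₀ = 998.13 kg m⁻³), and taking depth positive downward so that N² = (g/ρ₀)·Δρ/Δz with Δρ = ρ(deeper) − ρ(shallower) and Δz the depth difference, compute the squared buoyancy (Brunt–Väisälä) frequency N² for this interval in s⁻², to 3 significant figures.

Δρ = 998.48 − 997.78 = 0.70 kg m⁻³ over Δz = 96 − 28 = 68 m.
N² = (9.8/998.13) × (0.70/68) = 1.0107 × 10⁻⁴ s⁻² ≈ 1.01 × 10⁻⁴ s⁻².

1.01 × 10⁻⁴ s⁻²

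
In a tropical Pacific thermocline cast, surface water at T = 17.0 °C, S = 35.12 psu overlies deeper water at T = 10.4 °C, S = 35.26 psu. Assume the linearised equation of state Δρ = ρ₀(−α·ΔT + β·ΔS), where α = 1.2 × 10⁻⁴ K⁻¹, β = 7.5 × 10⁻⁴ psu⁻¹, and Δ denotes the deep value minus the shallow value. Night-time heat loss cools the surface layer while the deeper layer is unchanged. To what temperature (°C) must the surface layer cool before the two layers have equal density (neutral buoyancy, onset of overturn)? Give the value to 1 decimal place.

Neutral buoyancy requires Δρ = 0, i.e. −α(T_deep − T_surf′) + β(S_deep − S_surf) = 0.
T_surf′ = T_deep − (β/α)·ΔS = 10.4 − (7.5 × 10⁻⁴/1.2 × 10⁻⁴)·(+0.14) = 9.525 °C.
Cooling required: 17.0 − (9.525) = 7.475 °C.

9.5 °C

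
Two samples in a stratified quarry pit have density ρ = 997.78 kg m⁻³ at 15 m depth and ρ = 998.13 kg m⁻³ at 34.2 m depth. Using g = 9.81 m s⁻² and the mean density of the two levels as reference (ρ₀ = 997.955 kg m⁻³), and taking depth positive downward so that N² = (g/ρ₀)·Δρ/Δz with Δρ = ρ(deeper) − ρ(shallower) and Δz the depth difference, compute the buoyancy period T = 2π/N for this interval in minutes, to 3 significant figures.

7.82 min

Δρ = 998.13 − 997.78 = 0.35 kg m⁻³ over Δz = 34.2 − 15 = 19.2 m.
N² = (9.81/997.955) × (0.35/19.2) = 1.7919 × 10⁻⁴ s⁻².
N = √(1.7919 × 10⁻⁴) = 0.013386 rad s⁻¹, so T = 2π/N = 469.38 s = 7.8230 min ≈ 7.82 min.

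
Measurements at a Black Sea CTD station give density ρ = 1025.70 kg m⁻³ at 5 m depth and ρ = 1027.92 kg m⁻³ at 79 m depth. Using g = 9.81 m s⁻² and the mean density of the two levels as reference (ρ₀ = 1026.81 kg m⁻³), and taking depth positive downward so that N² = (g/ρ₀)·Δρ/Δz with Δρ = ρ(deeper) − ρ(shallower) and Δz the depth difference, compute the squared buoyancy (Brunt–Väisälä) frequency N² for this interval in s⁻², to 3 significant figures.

Δρ = 1027.92 − 1025.70 = 2.22 kg m⁻³ over Δz = 79 − 5 = 74 m.
N² = (9.81/1026.81) × (2.22/74) = 2.8662 × 10⁻⁴ s⁻² ≈ 2.87 × 10⁻⁴ s⁻².

2.87 × 10⁻⁴ s⁻²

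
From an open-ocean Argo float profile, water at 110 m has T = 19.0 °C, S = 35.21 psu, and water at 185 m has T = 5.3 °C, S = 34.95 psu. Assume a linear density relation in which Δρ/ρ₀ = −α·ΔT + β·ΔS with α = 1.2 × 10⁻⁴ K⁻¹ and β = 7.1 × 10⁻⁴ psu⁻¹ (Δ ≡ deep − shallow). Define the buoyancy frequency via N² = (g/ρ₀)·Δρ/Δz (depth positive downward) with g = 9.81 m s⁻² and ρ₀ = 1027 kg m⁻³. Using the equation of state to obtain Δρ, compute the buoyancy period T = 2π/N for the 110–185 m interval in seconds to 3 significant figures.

ΔT = -13.7 K, ΔS = -0.26 psu (deep − shallow).
Δρ/ρ₀ = −αΔT + βΔS = 1.644 × 10⁻³ − 1.846 × 10⁻⁴ = 1.4594 × 10⁻³, so Δρ ≈ 1.499 kg m⁻³.
N² = (g/ρ₀)·Δρ/Δz = g·(Δρ/ρ₀)/Δz = 9.81 × 1.4594 × 10⁻³ / 75 = 1.9089 × 10⁻⁴ s⁻².
N = √(1.9089 × 10⁻⁴) = 0.013816 rad s⁻¹ → T = 2π/N = 454.78 s ≈ 455 s.

455 s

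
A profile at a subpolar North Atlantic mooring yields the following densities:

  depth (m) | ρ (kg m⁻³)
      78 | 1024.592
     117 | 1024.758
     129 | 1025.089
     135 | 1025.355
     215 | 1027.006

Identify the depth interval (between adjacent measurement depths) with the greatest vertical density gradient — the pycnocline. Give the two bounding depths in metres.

Compute the density gradient over each adjacent pair:
  78–117 m: Δρ/Δz = 0.166/39 = 4.3 × 10⁻³ kg m⁻⁴
  117–129 m: Δρ/Δz = 0.331/12 = 0.028 kg m⁻⁴
  129–135 m: Δρ/Δz = 0.266/6 = 0.044 kg m⁻⁴
  135–215 m: Δρ/Δz = 1.651/80 = 0.021 kg m⁻⁴
The largest gradient is in the 129–135 m interval — the pycnocline.

129–135 m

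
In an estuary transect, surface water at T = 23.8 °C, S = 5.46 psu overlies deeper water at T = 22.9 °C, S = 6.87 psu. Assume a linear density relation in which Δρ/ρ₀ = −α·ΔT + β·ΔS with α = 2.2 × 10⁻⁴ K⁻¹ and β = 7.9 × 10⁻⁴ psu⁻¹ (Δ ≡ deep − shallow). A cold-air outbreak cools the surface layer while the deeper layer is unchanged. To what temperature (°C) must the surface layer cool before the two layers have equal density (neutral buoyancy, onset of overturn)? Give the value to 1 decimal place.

17.8 °C

Neutral buoyancy requires Δρ = 0, i.e. −α(T_deep − T_surf′) + β(S_deep − S_surf) = 0.
T_surf′ = T_deep − (β/α)·ΔS = 22.9 − (7.9 × 10⁻⁴/2.2 × 10⁻⁴)·(+1.41) = 17.837 °C.
Cooling required: 23.8 − (17.837) = 5.963 °C.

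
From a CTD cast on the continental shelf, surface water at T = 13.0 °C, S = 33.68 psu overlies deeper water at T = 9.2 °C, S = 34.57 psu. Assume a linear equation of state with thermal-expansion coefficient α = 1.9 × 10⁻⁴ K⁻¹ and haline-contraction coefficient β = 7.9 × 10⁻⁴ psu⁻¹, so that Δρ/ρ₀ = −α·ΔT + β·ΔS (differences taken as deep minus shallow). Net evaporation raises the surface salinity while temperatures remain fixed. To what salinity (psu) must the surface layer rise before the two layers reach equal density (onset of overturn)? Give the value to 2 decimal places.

35.48 psu

Neutral buoyancy requires −α(T_deep − T_surf) + β(S_deep − S_surf′) = 0.
S_surf′ = S_deep − (α/β)·ΔT = 34.57 − (1.9 × 10⁻⁴/7.9 × 10⁻⁴)·(-3.8) = 35.4839 psu.
Increase required: 35.4839 − 33.68 = 1.8039 psu.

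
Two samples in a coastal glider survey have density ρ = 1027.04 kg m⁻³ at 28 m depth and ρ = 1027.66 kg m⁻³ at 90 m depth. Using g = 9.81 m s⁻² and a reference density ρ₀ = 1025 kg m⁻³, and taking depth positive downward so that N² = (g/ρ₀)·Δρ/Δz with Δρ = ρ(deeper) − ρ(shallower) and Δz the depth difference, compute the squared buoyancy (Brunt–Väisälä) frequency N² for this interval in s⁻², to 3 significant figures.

Δρ = 1027.66 − 1027.04 = 0.62 kg m⁻³ over Δz = 90 − 28 = 62 m.
N² = (9.81/1025) × (0.62/62) = 9.5707 × 10⁻⁵ s⁻² ≈ 9.57 × 10⁻⁵ s⁻².

9.57 × 10⁻⁵ s⁻²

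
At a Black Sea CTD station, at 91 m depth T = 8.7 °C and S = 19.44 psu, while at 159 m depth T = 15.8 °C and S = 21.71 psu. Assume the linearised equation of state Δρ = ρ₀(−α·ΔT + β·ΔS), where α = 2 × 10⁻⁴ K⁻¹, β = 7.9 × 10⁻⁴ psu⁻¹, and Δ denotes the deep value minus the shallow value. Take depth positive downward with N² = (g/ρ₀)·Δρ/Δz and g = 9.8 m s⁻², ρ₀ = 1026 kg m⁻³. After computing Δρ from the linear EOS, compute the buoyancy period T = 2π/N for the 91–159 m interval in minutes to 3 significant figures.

ΔT = +7.1 K, ΔS = +2.27 psu (deep − shallow).
Δρ/ρ₀ = −αΔT + βΔS = -1.42 × 10⁻³ + 1.7933 × 10⁻³ = 3.733 × 10⁻⁴, so Δρ ≈ 0.3830 kg m⁻³.
N² = (g/ρ₀)·Δρ/Δz = g·(Δρ/ρ₀)/Δz = 9.8 × 3.733 × 10⁻⁴ / 68 = 5.3799 × 10⁻⁵ s⁻².
N = √(5.3799 × 10⁻⁵) = 7.3348 × 10⁻³ rad s⁻¹ → T = 2π/N = 856.63 s = 14.277 min ≈ 14.3 min.

14.3 min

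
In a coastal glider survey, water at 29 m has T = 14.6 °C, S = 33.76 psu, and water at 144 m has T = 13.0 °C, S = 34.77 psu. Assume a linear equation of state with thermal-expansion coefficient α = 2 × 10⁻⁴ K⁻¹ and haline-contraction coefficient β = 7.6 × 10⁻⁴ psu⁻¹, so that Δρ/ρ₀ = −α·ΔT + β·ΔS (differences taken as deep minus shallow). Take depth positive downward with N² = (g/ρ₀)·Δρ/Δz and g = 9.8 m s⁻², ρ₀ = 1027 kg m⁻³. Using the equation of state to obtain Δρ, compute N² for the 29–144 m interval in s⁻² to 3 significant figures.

9.27 × 10⁻⁵ s⁻²

ΔT = -1.6 K, ΔS = +1.01 psu (deep − shallow).
Δρ/ρ₀ = −αΔT + βΔS = 3.20 × 10⁻⁴ + 7.676 × 10⁻⁴ = 1.0876 × 10⁻³, so Δρ ≈ 1.117 kg m⁻³.
N² = (g/ρ₀)·Δρ/Δz = g·(Δρ/ρ₀)/Δz = 9.8 × 1.0876 × 10⁻³ / 115 = 9.2682 × 10⁻⁵ s⁻² ≈ 9.27 × 10⁻⁵ s⁻².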